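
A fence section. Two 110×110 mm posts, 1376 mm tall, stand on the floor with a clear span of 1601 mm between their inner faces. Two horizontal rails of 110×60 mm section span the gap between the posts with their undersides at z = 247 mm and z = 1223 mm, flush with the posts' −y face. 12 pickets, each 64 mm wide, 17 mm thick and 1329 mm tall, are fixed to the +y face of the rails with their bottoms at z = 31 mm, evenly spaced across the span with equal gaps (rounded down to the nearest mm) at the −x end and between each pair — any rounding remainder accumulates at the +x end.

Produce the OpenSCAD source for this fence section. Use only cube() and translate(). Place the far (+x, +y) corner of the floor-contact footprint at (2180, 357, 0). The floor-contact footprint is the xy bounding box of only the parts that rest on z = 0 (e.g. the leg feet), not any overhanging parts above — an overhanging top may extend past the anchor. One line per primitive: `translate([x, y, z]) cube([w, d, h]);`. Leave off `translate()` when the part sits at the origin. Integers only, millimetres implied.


translate([359, 247, 0]) cube([110, 110, 1376]);
translate([2070, 247, 0]) cube([110, 110, 1376]);
translate([469, 247, 247]) cube([1601, 110, 60]);
translate([469, 247, 1223]) cube([1601, 110, 60]);
translate([533, 357, 31]) cube([64, 17, 1329]);
translate([661, 357, 31]) cube([64, 17, 1329]);
translate([789, 357, 31]) cube([64, 17, 1329]);
translate([917, 357, 31]) cube([64, 17, 1329]);
translate([1045, 357, 31]) cube([64, 17, 1329]);
translate([1173, 357, 31]) cube([64, 17, 1329]);
translate([1301, 357, 31]) cube([64, 17, 1329]);
translate([1429, 357, 31]) cube([64, 17, 1329]);
translate([1557, 357, 31]) cube([64, 17, 1329]);
translate([1685, 357, 31]) cube([64, 17, 1329]);
translate([1813, 357, 31]) cube([64, 17, 1329]);
translate([1941, 357, 31]) cube([64, 17, 1329]);


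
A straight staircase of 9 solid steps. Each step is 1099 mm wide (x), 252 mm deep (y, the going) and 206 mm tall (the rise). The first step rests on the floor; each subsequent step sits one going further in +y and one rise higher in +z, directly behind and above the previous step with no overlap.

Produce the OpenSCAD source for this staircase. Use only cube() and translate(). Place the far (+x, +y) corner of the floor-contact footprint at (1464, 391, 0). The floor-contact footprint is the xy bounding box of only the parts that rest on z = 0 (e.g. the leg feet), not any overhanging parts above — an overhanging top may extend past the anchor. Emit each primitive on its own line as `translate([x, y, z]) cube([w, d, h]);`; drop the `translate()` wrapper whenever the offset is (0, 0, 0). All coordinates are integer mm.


translate([365, 139, 0]) cube([1099, 252, 206]);
translate([365, 391, 206]) cube([1099, 252, 206]);
translate([365, 643, 412]) cube([1099, 252, 206]);
translate([365, 895, 618]) cube([1099, 252, 206]);
translate([365, 1147, 824]) cube([1099, 252, 206]);
translate([365, 1399, 1030]) cube([1099, 252, 206]);
translate([365, 1651, 1236]) cube([1099, 252, 206]);
translate([365, 1903, 1442]) cube([1099, 252, 206]);
translate([365, 2155, 1648]) cube([1099, 252, 206]);


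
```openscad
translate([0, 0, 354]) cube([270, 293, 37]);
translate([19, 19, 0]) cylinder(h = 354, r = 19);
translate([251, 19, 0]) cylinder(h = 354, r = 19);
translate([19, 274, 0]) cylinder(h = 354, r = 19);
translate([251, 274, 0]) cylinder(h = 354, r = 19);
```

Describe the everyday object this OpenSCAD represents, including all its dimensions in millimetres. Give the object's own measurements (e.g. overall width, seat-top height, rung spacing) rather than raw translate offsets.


A four-legged stool. The seat is a 270×293×37 mm slab whose top surface is at z = 391 mm; four round legs, each 38 mm in diameter, run from the floor (z = 0) to the underside of the seat, each leg's axis is inset half a diameter from the nearest pair of seat edges (so the leg's bounding box is flush with the corner).


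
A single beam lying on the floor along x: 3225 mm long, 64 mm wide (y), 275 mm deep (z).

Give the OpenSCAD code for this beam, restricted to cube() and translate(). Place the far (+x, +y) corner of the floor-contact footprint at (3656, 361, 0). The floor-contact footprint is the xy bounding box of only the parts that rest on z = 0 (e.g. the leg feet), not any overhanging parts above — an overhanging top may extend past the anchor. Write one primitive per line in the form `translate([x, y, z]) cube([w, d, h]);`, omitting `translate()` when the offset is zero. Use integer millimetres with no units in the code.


translate([431, 297, 0]) cube([3225, 64, 275]);


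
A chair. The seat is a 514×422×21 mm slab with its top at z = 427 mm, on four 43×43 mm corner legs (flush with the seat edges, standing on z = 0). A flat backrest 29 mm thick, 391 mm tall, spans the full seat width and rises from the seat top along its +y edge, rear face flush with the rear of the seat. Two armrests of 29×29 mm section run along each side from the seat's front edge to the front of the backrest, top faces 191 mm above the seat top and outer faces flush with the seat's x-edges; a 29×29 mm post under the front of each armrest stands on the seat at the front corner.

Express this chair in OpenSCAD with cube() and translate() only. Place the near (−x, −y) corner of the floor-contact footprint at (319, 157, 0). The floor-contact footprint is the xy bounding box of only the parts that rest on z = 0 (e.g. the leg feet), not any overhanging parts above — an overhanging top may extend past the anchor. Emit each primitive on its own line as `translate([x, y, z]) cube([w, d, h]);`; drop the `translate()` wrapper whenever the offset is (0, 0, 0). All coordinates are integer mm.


translate([319, 157, 406]) cube([514, 422, 21]);
translate([319, 157, 0]) cube([43, 43, 406]);
translate([790, 157, 0]) cube([43, 43, 406]);
translate([319, 536, 0]) cube([43, 43, 406]);
translate([790, 536, 0]) cube([43, 43, 406]);
translate([319, 550, 427]) cube([514, 29, 391]);
translate([319, 157, 589]) cube([29, 393, 29]);
translate([804, 157, 589]) cube([29, 393, 29]);
translate([319, 157, 427]) cube([29, 29, 162]);
translate([804, 157, 427]) cube([29, 29, 162]);


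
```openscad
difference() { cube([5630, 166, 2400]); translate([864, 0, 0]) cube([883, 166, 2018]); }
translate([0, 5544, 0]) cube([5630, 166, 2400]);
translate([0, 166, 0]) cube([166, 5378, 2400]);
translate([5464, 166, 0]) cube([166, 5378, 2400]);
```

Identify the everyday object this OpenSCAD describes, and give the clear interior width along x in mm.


A single room. The interior width is 5298 mm.

Four walls enclosing a rectangle with a door in the front wall — a room. Outside width 5630 minus two 166 mm walls gives 5298 mm.


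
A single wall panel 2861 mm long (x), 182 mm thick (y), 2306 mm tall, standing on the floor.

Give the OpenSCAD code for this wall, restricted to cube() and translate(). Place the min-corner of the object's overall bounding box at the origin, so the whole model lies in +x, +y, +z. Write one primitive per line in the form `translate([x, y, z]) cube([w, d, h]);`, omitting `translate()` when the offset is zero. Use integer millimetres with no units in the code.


cube([2861, 182, 2306]);


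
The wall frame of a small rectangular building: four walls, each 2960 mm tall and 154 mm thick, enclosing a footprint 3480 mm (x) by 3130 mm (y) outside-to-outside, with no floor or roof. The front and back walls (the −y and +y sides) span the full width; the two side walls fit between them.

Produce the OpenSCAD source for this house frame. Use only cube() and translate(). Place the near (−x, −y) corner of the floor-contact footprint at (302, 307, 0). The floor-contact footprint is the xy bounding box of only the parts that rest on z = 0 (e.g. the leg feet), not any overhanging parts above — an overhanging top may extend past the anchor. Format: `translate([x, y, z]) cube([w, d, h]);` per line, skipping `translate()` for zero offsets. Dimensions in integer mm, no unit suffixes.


translate([302, 307, 0]) cube([3480, 154, 2960]);
translate([302, 3283, 0]) cube([3480, 154, 2960]);
translate([302, 461, 0]) cube([154, 2822, 2960]);
translate([3628, 461, 0]) cube([154, 2822, 2960]);


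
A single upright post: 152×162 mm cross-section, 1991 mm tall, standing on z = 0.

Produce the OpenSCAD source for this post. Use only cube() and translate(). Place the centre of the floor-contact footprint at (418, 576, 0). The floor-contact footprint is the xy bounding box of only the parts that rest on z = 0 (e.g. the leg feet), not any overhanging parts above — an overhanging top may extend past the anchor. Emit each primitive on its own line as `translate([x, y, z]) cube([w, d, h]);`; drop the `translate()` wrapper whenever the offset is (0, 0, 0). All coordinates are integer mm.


translate([342, 495, 0]) cube([152, 162, 1991]);


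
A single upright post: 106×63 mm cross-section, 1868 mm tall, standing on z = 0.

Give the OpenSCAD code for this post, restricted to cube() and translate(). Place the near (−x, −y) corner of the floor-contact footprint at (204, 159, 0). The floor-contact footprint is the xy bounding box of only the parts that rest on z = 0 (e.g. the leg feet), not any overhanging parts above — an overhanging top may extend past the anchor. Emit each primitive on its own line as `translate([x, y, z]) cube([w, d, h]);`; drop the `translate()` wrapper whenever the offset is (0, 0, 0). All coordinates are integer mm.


translate([204, 159, 0]) cube([106, 63, 1868]);


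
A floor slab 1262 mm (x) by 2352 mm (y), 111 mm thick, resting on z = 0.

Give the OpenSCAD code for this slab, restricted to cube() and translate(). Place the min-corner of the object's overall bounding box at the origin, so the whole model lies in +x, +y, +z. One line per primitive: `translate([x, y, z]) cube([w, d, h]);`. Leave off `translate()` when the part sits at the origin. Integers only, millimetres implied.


cube([1262, 2352, 111]);


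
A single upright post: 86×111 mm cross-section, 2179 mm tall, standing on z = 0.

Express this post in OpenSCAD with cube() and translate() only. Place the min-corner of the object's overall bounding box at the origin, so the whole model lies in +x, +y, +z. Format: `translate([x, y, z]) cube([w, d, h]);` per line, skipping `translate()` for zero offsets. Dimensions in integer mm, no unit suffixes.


cube([86, 111, 2179]);


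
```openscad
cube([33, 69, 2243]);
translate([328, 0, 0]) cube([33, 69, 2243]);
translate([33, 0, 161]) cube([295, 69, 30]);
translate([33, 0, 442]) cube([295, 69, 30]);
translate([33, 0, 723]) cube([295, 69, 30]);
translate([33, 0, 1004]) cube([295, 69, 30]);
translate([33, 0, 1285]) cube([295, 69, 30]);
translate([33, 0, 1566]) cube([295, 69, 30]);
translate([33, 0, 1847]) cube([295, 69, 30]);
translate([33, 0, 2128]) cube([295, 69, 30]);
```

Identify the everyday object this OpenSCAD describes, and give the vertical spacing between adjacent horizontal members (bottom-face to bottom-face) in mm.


A ladder. The rung spacing is 281 mm.

Two tall 33×69 posts with 8 short bars between them — a ladder. Adjacent rungs sit at z = 161 and z = 442, so the spacing is 442 − 161 = 281 mm.


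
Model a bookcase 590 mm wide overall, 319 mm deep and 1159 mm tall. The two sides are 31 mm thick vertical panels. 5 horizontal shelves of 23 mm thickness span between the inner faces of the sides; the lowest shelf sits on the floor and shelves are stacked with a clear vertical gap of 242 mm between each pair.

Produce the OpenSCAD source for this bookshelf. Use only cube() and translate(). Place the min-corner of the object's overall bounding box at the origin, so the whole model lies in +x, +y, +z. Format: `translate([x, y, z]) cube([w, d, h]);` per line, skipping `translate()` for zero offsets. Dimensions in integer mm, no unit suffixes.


cube([31, 319, 1159]);
translate([559, 0, 0]) cube([31, 319, 1159]);
translate([31, 0, 0]) cube([528, 319, 23]);
translate([31, 0, 265]) cube([528, 319, 23]);
translate([31, 0, 530]) cube([528, 319, 23]);
translate([31, 0, 795]) cube([528, 319, 23]);
translate([31, 0, 1060]) cube([528, 319, 23]);


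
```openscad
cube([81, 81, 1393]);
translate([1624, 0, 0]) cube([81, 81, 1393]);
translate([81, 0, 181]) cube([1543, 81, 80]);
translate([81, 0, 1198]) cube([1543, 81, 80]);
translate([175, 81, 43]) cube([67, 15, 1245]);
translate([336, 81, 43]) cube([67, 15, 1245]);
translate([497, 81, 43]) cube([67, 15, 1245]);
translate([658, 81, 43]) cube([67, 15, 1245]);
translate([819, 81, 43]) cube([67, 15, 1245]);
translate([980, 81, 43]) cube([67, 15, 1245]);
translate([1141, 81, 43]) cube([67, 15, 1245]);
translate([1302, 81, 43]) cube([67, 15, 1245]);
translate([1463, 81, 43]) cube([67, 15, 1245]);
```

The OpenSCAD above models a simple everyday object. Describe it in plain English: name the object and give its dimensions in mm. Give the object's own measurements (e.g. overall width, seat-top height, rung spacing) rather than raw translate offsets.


A fence section. Two 81×81 mm posts, 1393 mm tall, stand on the floor with a clear span of 1543 mm between their inner faces. Two horizontal rails of 81×80 mm section span the gap between the posts with their undersides at z = 181 mm and z = 1198 mm, flush with the posts' −y face. 9 pickets, each 67 mm wide, 15 mm thick and 1245 mm tall, are fixed to the +y face of the rails with their bottoms at z = 43 mm, spaced across the span with a 94 mm gap after the −x post and between neighbouring pickets and before the +x post.


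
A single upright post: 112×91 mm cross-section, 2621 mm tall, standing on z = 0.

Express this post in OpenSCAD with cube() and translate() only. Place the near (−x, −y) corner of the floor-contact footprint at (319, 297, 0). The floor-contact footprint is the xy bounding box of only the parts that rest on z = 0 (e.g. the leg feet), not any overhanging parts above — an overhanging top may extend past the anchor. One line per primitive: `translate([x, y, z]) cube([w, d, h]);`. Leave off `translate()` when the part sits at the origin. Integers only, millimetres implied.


translate([319, 297, 0]) cube([112, 91, 2621]);


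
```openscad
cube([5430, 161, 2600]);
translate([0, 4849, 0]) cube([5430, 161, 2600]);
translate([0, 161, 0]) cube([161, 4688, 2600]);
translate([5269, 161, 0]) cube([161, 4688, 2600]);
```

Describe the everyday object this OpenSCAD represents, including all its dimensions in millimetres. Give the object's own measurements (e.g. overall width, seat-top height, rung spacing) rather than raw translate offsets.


The wall frame of a small rectangular building: four walls, each 2600 mm tall and 161 mm thick, enclosing a footprint 5430 mm (x) by 5010 mm (y) outside-to-outside, with no floor or roof. The front and back walls (the −y and +y sides) span the full width; the two side walls fit between them.


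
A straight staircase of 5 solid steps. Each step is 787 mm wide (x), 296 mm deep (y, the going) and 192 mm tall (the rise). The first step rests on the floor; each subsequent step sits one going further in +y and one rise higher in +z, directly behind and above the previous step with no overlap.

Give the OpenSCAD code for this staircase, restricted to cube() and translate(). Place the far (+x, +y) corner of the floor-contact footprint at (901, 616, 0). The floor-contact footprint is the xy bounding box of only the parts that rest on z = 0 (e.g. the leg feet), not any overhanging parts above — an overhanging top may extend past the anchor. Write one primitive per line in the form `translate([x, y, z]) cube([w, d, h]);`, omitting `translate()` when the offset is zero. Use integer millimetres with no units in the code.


translate([114, 320, 0]) cube([787, 296, 192]);
translate([114, 616, 192]) cube([787, 296, 192]);
translate([114, 912, 384]) cube([787, 296, 192]);
translate([114, 1208, 576]) cube([787, 296, 192]);
translate([114, 1504, 768]) cube([787, 296, 192]);


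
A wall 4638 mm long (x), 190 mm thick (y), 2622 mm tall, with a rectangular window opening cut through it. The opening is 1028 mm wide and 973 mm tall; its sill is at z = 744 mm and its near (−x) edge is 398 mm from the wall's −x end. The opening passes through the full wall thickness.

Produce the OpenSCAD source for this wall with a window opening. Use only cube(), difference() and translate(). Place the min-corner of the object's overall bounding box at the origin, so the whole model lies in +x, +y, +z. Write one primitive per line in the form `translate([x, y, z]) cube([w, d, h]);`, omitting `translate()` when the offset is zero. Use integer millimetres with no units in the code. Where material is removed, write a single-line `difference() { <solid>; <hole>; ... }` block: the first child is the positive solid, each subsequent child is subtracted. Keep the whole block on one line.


difference() { cube([4638, 190, 2622]); translate([398, 0, 744]) cube([1028, 190, 973]); }


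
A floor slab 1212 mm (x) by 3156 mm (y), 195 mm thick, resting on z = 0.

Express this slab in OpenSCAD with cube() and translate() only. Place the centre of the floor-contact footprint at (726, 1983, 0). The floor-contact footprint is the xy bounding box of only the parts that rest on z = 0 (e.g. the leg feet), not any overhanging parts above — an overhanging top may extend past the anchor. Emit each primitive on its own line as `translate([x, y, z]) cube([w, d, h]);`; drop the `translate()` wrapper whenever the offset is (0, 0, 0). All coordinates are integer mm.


translate([120, 405, 0]) cube([1212, 3156, 195]);


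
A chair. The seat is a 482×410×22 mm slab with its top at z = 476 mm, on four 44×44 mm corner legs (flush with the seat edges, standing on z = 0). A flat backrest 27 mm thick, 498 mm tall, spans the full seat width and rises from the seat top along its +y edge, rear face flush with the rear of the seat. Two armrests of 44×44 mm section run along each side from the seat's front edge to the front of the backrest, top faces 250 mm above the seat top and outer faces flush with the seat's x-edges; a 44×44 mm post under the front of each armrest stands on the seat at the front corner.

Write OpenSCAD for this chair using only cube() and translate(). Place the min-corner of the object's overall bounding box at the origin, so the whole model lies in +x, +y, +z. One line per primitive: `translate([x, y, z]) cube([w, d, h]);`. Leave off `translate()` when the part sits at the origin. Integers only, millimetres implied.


translate([0, 0, 454]) cube([482, 410, 22]);
cube([44, 44, 454]);
translate([438, 0, 0]) cube([44, 44, 454]);
translate([0, 366, 0]) cube([44, 44, 454]);
translate([438, 366, 0]) cube([44, 44, 454]);
translate([0, 383, 476]) cube([482, 27, 498]);
translate([0, 0, 682]) cube([44, 383, 44]);
translate([438, 0, 682]) cube([44, 383, 44]);
translate([0, 0, 476]) cube([44, 44, 206]);
translate([438, 0, 476]) cube([44, 44, 206]);


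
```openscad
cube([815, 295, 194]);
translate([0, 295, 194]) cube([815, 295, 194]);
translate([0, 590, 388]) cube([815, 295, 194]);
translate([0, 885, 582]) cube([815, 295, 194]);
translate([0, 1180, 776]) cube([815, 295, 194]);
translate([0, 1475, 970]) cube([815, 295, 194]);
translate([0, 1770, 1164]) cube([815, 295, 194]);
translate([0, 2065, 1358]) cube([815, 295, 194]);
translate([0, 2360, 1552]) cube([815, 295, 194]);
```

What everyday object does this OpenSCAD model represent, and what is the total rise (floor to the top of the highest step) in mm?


A staircase. The total rise is 1746 mm.

9 identical blocks, each offset up and back from the previous — a staircase. Each step is 194 mm tall and there are 9 of them, so the total rise is 9 × 194 = 1746 mm.


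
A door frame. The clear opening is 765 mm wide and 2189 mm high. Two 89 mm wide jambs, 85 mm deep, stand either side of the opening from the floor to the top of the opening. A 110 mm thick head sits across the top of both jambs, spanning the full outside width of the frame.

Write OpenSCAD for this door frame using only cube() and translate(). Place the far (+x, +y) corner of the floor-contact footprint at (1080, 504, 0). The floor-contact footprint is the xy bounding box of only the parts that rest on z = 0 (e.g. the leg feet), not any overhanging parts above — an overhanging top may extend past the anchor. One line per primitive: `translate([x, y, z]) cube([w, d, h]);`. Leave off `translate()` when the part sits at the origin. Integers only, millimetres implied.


translate([137, 419, 0]) cube([89, 85, 2189]);
translate([991, 419, 0]) cube([89, 85, 2189]);
translate([137, 419, 2189]) cube([943, 85, 110]);


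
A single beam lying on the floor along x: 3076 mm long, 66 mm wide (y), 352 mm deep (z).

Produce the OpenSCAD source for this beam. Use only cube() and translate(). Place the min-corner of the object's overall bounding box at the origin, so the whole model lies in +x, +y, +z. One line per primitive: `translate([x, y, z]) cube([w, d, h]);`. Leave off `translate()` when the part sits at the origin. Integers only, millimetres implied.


cube([3076, 66, 352]);


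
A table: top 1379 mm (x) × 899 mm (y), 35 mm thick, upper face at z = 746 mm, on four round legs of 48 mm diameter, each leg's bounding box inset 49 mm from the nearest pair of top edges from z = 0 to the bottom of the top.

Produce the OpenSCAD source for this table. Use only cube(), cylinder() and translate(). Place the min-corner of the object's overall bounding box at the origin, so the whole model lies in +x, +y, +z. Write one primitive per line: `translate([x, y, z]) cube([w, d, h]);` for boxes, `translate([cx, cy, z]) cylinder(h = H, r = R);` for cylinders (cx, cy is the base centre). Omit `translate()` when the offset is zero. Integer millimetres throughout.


translate([0, 0, 711]) cube([1379, 899, 35]);
translate([73, 73, 0]) cylinder(h = 711, r = 24);
translate([1306, 73, 0]) cylinder(h = 711, r = 24);
translate([73, 826, 0]) cylinder(h = 711, r = 24);
translate([1306, 826, 0]) cylinder(h = 711, r = 24);


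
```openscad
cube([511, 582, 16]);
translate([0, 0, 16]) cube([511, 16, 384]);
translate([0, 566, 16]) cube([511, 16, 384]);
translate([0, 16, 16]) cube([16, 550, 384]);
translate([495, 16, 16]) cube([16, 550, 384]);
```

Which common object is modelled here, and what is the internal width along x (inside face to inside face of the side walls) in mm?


An open box. The internal width is 479 mm.

A 511×582 base slab with four walls standing on it — an open box. The base is 511 mm wide and the walls are 16 mm thick, so the internal width is 511 − 2 × 16 = 479 mm.


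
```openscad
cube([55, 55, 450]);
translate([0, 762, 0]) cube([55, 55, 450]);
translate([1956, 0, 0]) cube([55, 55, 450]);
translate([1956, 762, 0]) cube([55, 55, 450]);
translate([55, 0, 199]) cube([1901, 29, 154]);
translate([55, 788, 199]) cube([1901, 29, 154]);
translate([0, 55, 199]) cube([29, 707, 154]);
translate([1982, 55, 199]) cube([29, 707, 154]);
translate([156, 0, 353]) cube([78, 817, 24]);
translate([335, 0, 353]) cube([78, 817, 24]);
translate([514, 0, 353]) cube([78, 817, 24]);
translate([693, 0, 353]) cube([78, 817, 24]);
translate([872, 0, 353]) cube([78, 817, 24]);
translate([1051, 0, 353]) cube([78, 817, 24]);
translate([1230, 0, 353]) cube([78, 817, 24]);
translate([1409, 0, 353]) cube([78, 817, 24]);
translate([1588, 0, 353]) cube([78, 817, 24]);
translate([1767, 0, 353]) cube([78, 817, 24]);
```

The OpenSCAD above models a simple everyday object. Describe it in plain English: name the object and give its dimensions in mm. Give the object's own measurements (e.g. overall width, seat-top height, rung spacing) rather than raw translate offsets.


A bed frame 2011 mm long (x) by 817 mm wide (y). Four 55×55 mm corner posts, 450 mm tall, at the corners of the footprint. Four rails of 29 mm thickness and 154 mm height run between adjacent posts with their undersides at z = 199 mm, their outer faces flush with the outside of the frame (the two x-running rails run between the posts' inner faces; the two y-running rails run between the posts' inner faces). 10 slats, each 78 mm wide (x) and 24 mm thick, lie across the top of the two x-running rails, running the full 817 mm width of the frame in y; along x they sit between the end posts with a 101 mm gap after the −x posts and between neighbouring slats, leaving 111 mm before the +x posts.


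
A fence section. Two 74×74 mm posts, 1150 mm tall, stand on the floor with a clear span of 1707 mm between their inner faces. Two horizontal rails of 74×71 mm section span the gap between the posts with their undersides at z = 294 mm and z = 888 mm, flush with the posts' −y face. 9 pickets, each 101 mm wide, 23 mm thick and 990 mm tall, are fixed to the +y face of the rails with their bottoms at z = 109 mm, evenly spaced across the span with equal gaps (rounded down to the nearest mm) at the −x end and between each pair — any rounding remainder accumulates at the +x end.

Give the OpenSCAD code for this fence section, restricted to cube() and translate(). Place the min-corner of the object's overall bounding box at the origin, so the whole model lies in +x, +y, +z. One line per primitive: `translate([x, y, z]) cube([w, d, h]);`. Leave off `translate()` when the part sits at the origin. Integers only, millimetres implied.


cube([74, 74, 1150]);
translate([1781, 0, 0]) cube([74, 74, 1150]);
translate([74, 0, 294]) cube([1707, 74, 71]);
translate([74, 0, 888]) cube([1707, 74, 71]);
translate([153, 74, 109]) cube([101, 23, 990]);
translate([333, 74, 109]) cube([101, 23, 990]);
translate([513, 74, 109]) cube([101, 23, 990]);
translate([693, 74, 109]) cube([101, 23, 990]);
translate([873, 74, 109]) cube([101, 23, 990]);
translate([1053, 74, 109]) cube([101, 23, 990]);
translate([1233, 74, 109]) cube([101, 23, 990]);
translate([1413, 74, 109]) cube([101, 23, 990]);
translate([1593, 74, 109]) cube([101, 23, 990]);


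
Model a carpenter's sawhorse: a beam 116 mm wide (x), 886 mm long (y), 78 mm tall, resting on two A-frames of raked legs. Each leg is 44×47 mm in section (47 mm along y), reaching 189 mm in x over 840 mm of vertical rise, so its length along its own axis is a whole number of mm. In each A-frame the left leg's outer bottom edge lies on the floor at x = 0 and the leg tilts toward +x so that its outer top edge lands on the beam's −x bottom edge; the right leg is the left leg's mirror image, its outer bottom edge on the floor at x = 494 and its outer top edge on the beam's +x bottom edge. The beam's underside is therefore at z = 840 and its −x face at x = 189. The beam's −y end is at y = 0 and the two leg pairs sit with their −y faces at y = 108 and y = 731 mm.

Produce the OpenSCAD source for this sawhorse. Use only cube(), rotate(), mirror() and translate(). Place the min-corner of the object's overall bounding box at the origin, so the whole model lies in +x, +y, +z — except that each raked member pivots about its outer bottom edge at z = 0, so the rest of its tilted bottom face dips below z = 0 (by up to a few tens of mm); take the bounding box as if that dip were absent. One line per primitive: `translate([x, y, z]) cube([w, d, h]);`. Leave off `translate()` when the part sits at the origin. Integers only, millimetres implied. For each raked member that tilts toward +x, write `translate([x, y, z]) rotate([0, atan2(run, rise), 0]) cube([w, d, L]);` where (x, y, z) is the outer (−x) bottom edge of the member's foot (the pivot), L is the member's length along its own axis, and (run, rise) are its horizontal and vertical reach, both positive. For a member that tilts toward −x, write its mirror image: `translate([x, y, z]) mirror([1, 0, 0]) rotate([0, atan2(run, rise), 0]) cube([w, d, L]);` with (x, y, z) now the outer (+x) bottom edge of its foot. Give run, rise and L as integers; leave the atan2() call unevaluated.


translate([189, 0, 840]) cube([116, 886, 78]);
translate([0, 108, 0]) rotate([0, atan2(189, 840), 0]) cube([44, 47, 861]);
translate([494, 108, 0]) mirror([1, 0, 0]) rotate([0, atan2(189, 840), 0]) cube([44, 47, 861]);
translate([0, 731, 0]) rotate([0, atan2(189, 840), 0]) cube([44, 47, 861]);
translate([494, 731, 0]) mirror([1, 0, 0]) rotate([0, atan2(189, 840), 0]) cube([44, 47, 861]);


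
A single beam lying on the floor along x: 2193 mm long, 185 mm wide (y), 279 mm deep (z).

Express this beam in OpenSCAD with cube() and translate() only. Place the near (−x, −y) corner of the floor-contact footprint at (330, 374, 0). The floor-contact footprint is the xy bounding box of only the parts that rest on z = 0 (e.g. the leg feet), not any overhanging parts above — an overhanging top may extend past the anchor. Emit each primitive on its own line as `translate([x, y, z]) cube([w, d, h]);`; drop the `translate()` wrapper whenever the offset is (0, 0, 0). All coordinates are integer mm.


translate([330, 374, 0]) cube([2193, 185, 279]);


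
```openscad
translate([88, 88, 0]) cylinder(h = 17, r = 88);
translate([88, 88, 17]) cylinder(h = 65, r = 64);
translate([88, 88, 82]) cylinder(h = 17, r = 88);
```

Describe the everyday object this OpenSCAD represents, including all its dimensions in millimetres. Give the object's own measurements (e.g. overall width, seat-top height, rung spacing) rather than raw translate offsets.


A spool: two coaxial disc flanges of radius 88 mm and thickness 17 mm, joined by a core cylinder of radius 64 mm and height 65 mm. The lower flange rests on z = 0 and the three cylinders share a vertical axis.


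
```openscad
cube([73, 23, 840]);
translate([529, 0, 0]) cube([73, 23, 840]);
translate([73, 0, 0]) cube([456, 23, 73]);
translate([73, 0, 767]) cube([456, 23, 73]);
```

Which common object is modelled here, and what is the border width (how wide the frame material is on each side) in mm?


A picture frame. The border width is 73 mm.

Four thin pieces enclosing a rectangular opening — a picture frame. The two full-height stiles are 840 mm tall; the top rail sits at z = 767 and is 73 mm tall, so the border above the opening is 840 − 767 = 73 mm, matching the stile x-width.


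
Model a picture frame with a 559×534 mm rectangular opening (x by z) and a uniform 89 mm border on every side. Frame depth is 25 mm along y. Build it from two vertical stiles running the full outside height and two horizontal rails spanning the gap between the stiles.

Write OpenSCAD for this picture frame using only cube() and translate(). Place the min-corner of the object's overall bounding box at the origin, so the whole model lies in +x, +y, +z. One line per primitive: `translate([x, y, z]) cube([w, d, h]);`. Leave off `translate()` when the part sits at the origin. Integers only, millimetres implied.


cube([89, 25, 712]);
translate([648, 0, 0]) cube([89, 25, 712]);
translate([89, 0, 0]) cube([559, 25, 89]);
translate([89, 0, 623]) cube([559, 25, 89]);


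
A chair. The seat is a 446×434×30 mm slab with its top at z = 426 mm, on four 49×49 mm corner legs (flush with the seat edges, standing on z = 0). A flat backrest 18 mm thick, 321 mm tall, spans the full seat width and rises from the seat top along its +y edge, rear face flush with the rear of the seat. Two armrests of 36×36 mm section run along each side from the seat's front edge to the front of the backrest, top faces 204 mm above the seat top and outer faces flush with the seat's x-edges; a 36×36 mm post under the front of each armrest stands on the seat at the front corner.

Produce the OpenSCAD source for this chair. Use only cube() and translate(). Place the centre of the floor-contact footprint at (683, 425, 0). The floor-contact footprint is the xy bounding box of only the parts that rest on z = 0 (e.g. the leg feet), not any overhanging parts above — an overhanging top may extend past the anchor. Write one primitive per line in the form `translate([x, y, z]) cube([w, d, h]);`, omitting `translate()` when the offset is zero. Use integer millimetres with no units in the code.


translate([460, 208, 396]) cube([446, 434, 30]);
translate([460, 208, 0]) cube([49, 49, 396]);
translate([857, 208, 0]) cube([49, 49, 396]);
translate([460, 593, 0]) cube([49, 49, 396]);
translate([857, 593, 0]) cube([49, 49, 396]);
translate([460, 624, 426]) cube([446, 18, 321]);
translate([460, 208, 594]) cube([36, 416, 36]);
translate([870, 208, 594]) cube([36, 416, 36]);
translate([460, 208, 426]) cube([36, 36, 168]);
translate([870, 208, 426]) cube([36, 36, 168]);


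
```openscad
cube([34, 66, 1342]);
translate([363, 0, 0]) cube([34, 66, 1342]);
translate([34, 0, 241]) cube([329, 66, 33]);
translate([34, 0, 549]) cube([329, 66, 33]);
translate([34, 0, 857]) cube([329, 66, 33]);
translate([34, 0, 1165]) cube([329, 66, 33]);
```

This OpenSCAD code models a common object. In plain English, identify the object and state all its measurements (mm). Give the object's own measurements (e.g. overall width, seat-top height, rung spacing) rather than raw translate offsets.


A straight ladder. Two 34×66 mm vertical rails, 1342 mm tall, stand 397 mm apart (outside-to-outside) with their front faces coplanar on the −y side. 4 rungs, each 66 mm deep and 33 mm tall, span between the inner faces of the rails, front faces flush with the rails. The lowest rung's underside is at z = 241 mm and rungs are spaced 308 mm apart (underside to underside).


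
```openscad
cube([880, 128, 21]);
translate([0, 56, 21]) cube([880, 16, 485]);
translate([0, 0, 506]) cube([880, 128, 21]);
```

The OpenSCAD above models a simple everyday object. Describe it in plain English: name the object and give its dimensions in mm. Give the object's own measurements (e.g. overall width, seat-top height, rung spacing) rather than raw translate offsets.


An I-beam lying along x, 880 mm long. Overall section height 527 mm. Two flanges 128 mm wide (y) and 21 mm thick, one on the floor and one at the top; a web 16 mm thick runs between them, centred on the flange width.


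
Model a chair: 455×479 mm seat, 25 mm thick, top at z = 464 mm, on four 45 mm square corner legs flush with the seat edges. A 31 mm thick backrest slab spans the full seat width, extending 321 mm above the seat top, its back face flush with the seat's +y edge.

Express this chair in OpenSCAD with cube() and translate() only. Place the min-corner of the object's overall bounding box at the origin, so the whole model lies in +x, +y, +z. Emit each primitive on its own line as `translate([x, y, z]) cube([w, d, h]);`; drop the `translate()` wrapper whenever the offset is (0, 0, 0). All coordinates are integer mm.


translate([0, 0, 439]) cube([455, 479, 25]);
cube([45, 45, 439]);
translate([410, 0, 0]) cube([45, 45, 439]);
translate([0, 434, 0]) cube([45, 45, 439]);
translate([410, 434, 0]) cube([45, 45, 439]);
translate([0, 448, 464]) cube([455, 31, 321]);


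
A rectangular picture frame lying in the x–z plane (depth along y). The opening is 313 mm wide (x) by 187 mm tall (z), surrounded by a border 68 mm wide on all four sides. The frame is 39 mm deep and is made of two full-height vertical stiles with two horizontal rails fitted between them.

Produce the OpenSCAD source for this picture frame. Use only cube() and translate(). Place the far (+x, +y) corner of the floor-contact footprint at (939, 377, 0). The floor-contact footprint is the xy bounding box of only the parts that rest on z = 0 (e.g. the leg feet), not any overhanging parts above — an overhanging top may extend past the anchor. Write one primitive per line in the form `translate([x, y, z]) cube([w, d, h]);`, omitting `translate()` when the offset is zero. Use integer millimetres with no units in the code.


translate([490, 338, 0]) cube([68, 39, 323]);
translate([871, 338, 0]) cube([68, 39, 323]);
translate([558, 338, 0]) cube([313, 39, 68]);
translate([558, 338, 255]) cube([313, 39, 68]);


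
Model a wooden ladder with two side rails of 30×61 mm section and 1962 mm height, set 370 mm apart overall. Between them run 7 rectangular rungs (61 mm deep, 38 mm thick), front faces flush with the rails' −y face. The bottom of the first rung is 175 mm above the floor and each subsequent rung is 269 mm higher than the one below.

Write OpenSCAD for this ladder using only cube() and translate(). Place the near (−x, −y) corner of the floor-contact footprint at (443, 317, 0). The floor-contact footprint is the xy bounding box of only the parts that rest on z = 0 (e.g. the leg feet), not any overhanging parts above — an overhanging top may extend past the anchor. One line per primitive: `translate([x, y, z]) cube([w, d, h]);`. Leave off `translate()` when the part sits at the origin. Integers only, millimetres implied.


// rung span = 370 - 2*30 = 310
// rung[k] z = 175 + k*269
translate([443, 317, 0]) cube([30, 61, 1962]);
translate([783, 317, 0]) cube([30, 61, 1962]);
translate([473, 317, 175]) cube([310, 61, 38]);
translate([473, 317, 444]) cube([310, 61, 38]);
translate([473, 317, 713]) cube([310, 61, 38]);
translate([473, 317, 982]) cube([310, 61, 38]);
translate([473, 317, 1251]) cube([310, 61, 38]);
translate([473, 317, 1520]) cube([310, 61, 38]);
translate([473, 317, 1789]) cube([310, 61, 38]);


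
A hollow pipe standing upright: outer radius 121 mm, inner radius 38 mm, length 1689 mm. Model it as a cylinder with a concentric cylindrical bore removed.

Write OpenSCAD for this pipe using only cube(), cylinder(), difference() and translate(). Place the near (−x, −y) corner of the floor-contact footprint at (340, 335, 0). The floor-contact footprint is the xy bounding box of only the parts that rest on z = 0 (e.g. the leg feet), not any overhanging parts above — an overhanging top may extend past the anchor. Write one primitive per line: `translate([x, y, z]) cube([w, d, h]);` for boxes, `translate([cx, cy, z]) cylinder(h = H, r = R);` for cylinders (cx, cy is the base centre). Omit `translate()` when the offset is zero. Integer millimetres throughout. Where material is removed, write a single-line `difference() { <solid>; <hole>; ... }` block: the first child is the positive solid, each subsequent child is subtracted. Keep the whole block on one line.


difference() { translate([461, 456, 0]) cylinder(h = 1689, r = 121); translate([461, 456, 0]) cylinder(h = 1689, r = 38); }


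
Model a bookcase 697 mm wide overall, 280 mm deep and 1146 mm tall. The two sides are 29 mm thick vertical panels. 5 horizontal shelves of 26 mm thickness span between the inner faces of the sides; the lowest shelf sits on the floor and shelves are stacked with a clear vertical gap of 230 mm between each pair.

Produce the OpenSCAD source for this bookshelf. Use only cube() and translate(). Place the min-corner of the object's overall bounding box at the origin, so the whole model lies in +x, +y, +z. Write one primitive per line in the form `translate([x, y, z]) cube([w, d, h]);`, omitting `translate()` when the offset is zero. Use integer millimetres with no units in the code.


cube([29, 280, 1146]);
translate([668, 0, 0]) cube([29, 280, 1146]);
translate([29, 0, 0]) cube([639, 280, 26]);
translate([29, 0, 256]) cube([639, 280, 26]);
translate([29, 0, 512]) cube([639, 280, 26]);
translate([29, 0, 768]) cube([639, 280, 26]);
translate([29, 0, 1024]) cube([639, 280, 26]);


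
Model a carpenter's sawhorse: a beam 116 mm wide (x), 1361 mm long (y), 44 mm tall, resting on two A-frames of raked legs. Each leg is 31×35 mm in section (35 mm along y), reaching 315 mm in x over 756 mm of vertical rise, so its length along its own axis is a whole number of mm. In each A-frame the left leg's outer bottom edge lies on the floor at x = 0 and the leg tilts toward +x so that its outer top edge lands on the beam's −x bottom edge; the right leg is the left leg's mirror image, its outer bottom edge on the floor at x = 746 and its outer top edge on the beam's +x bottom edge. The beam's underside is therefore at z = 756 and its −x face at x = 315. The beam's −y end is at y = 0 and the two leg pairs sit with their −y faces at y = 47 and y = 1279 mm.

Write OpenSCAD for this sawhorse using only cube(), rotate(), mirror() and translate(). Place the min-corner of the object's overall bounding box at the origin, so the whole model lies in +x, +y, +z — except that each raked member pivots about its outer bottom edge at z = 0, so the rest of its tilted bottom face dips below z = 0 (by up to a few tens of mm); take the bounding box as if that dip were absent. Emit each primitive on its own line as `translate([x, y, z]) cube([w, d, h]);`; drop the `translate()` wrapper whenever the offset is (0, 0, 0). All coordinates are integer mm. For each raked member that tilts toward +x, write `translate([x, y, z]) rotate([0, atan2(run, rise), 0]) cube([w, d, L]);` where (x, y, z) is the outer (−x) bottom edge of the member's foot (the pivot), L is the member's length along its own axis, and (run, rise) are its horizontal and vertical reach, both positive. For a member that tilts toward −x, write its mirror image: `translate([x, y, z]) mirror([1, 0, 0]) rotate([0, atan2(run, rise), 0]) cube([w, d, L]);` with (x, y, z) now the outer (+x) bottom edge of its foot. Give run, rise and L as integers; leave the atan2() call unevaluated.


translate([315, 0, 756]) cube([116, 1361, 44]);
translate([0, 47, 0]) rotate([0, atan2(315, 756), 0]) cube([31, 35, 819]);
translate([746, 47, 0]) mirror([1, 0, 0]) rotate([0, atan2(315, 756), 0]) cube([31, 35, 819]);
translate([0, 1279, 0]) rotate([0, atan2(315, 756), 0]) cube([31, 35, 819]);
translate([746, 1279, 0]) mirror([1, 0, 0]) rotate([0, atan2(315, 756), 0]) cube([31, 35, 819]);
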